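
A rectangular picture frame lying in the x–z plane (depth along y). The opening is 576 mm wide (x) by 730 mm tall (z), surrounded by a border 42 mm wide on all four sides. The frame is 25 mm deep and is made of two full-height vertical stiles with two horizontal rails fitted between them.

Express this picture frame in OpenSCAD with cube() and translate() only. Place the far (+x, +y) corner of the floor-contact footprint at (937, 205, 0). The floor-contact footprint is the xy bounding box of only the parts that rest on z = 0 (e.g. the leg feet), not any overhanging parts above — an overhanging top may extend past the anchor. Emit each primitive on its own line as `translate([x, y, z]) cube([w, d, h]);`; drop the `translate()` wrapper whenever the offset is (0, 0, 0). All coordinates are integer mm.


translate([277, 180, 0]) cube([42, 25, 814]);
translate([895, 180, 0]) cube([42, 25, 814]);
translate([319, 180, 0]) cube([576, 25, 42]);
translate([319, 180, 772]) cube([576, 25, 42]);


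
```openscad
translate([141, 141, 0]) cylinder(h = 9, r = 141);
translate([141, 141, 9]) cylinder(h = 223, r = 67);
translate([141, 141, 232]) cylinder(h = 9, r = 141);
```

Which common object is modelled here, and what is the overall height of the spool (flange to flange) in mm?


A spool. The overall height is 241 mm.

Three coaxial cylinders, large–small–large — a spool. Two 9 mm flanges and a 223 mm core give 9 + 223 + 9 = 241 mm.


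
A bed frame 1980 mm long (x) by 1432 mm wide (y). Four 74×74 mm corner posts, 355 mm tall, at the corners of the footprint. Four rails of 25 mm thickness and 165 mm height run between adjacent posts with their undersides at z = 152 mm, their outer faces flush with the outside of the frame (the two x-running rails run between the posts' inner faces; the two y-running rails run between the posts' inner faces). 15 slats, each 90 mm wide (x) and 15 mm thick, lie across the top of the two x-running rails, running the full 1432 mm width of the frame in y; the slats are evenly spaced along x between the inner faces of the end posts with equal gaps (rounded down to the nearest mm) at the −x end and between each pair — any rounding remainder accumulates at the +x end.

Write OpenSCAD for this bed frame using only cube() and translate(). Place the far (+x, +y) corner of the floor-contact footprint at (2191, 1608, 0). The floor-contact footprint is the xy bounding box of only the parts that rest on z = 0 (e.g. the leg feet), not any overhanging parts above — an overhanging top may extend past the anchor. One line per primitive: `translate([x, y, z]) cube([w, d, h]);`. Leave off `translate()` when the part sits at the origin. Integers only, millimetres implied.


translate([211, 176, 0]) cube([74, 74, 355]);
translate([211, 1534, 0]) cube([74, 74, 355]);
translate([2117, 176, 0]) cube([74, 74, 355]);
translate([2117, 1534, 0]) cube([74, 74, 355]);
translate([285, 176, 152]) cube([1832, 25, 165]);
translate([285, 1583, 152]) cube([1832, 25, 165]);
translate([211, 250, 152]) cube([25, 1284, 165]);
translate([2166, 250, 152]) cube([25, 1284, 165]);
translate([315, 176, 317]) cube([90, 1432, 15]);
translate([435, 176, 317]) cube([90, 1432, 15]);
translate([555, 176, 317]) cube([90, 1432, 15]);
translate([675, 176, 317]) cube([90, 1432, 15]);
translate([795, 176, 317]) cube([90, 1432, 15]);
translate([915, 176, 317]) cube([90, 1432, 15]);
translate([1035, 176, 317]) cube([90, 1432, 15]);
translate([1155, 176, 317]) cube([90, 1432, 15]);
translate([1275, 176, 317]) cube([90, 1432, 15]);
translate([1395, 176, 317]) cube([90, 1432, 15]);
translate([1515, 176, 317]) cube([90, 1432, 15]);
translate([1635, 176, 317]) cube([90, 1432, 15]);
translate([1755, 176, 317]) cube([90, 1432, 15]);
translate([1875, 176, 317]) cube([90, 1432, 15]);
translate([1995, 176, 317]) cube([90, 1432, 15]);


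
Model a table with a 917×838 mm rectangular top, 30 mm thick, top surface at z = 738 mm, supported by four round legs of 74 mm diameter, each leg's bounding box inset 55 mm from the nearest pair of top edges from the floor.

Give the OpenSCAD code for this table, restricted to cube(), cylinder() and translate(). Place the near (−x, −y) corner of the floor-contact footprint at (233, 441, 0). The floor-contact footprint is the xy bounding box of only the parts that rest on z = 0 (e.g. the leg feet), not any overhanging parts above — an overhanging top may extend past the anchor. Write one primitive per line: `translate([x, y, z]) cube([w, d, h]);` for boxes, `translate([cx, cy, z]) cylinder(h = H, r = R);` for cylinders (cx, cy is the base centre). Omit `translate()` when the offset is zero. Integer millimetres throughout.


translate([178, 386, 708]) cube([917, 838, 30]);
translate([270, 478, 0]) cylinder(h = 708, r = 37);
translate([1003, 478, 0]) cylinder(h = 708, r = 37);
translate([270, 1132, 0]) cylinder(h = 708, r = 37);
translate([1003, 1132, 0]) cylinder(h = 708, r = 37);


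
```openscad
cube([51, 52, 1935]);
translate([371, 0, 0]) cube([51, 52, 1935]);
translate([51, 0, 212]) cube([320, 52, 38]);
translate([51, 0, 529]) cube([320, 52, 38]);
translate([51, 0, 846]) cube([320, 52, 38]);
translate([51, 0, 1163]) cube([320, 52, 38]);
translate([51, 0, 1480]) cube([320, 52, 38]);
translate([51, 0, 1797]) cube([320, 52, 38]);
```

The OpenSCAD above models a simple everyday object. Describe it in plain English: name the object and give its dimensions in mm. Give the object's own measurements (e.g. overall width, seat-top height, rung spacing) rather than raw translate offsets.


A straight ladder. Two 51×52 mm vertical rails, 1935 mm tall, stand 422 mm apart (outside-to-outside) with their front faces coplanar on the −y side. 6 rungs, each 52 mm deep and 38 mm tall, span between the inner faces of the rails, front faces flush with the rails. The lowest rung's underside is at z = 212 mm and rungs are spaced 317 mm apart (underside to underside).


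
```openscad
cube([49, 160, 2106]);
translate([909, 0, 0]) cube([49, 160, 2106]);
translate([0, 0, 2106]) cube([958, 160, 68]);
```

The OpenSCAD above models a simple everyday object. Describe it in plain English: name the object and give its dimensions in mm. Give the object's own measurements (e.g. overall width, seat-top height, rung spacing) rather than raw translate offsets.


A door frame. The clear opening is 860 mm wide and 2106 mm high. Two 49 mm wide jambs, 160 mm deep, stand either side of the opening from the floor to the top of the opening. A 68 mm thick head sits across the top of both jambs, spanning the full outside width of the frame.


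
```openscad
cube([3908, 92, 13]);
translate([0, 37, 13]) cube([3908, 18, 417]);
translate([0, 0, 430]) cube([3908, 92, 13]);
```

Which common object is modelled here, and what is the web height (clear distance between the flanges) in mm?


An I-beam. The web height is 417 mm.

Two wide flanges with a thin centred web — an I-beam. Overall 443 mm minus two 13 mm flanges gives a web of 443 − 2·13 = 417 mm.


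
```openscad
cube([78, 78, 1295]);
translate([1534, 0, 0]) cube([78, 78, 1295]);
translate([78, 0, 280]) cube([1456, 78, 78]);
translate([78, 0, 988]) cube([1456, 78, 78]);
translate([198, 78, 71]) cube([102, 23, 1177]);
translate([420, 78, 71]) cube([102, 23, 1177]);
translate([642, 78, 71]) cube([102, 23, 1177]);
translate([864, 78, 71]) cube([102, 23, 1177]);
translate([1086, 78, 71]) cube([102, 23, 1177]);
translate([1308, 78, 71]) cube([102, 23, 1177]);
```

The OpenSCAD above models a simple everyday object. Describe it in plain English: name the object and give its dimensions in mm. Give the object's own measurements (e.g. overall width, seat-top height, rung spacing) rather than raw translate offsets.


A fence section. Two 78×78 mm posts, 1295 mm tall, stand on the floor with a clear span of 1456 mm between their inner faces. Two horizontal rails of 78×78 mm section span the gap between the posts with their undersides at z = 280 mm and z = 988 mm, flush with the posts' −y face. 6 pickets, each 102 mm wide, 23 mm thick and 1177 mm tall, are fixed to the +y face of the rails with their bottoms at z = 71 mm, spaced across the span with a 120 mm gap after the −x post and between neighbouring pickets, with 124 mm left before the +x post.


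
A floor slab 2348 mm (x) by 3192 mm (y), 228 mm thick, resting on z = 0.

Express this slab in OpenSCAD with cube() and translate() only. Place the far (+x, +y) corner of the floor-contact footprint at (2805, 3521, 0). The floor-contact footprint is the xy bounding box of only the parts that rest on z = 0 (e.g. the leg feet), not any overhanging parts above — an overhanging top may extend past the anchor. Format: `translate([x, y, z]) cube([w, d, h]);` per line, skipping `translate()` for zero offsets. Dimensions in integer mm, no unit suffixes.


translate([457, 329, 0]) cube([2348, 3192, 228]);


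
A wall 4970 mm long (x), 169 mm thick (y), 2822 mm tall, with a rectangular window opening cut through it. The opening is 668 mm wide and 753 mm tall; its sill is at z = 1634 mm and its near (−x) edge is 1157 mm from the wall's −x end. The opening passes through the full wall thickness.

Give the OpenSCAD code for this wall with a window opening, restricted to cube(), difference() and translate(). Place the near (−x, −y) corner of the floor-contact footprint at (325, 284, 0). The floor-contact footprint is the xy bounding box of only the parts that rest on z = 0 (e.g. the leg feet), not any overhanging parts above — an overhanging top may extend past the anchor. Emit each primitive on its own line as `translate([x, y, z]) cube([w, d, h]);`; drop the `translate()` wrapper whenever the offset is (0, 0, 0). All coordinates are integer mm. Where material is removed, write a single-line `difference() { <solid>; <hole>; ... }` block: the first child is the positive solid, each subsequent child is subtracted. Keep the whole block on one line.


difference() { translate([325, 284, 0]) cube([4970, 169, 2822]); translate([1482, 284, 1634]) cube([668, 169, 753]); }


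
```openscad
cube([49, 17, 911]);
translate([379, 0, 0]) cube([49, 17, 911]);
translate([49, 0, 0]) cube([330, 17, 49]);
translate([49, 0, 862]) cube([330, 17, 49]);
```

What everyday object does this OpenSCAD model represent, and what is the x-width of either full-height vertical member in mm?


A picture frame. The border width is 49 mm.

Four thin pieces enclosing a rectangular opening — a picture frame. The two full-height stiles are 911 mm tall; the top rail sits at z = 862 and is 49 mm tall, so the border above the opening is 911 − 862 = 49 mm, matching the stile x-width.


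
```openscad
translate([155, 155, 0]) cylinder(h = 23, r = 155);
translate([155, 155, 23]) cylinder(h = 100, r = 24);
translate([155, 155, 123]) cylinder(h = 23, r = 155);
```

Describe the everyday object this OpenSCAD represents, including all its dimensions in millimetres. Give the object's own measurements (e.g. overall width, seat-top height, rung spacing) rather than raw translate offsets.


A spool: two coaxial disc flanges of radius 155 mm and thickness 23 mm, joined by a core cylinder of radius 24 mm and height 100 mm. The lower flange rests on z = 0 and the three cylinders share a vertical axis.


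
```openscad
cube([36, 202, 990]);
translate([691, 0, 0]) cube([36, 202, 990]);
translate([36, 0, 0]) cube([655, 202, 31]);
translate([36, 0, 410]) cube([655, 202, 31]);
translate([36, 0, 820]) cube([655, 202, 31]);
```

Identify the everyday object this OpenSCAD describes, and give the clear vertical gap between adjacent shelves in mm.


A bookshelf. The clear shelf gap is 379 mm.

Two tall side panels with 3 horizontal boards between them — a bookshelf. The first two shelf undersides are at z = 0 and z = 410; with shelf thickness 31, the clear gap is 410 − 0 − 31 = 379 mm.


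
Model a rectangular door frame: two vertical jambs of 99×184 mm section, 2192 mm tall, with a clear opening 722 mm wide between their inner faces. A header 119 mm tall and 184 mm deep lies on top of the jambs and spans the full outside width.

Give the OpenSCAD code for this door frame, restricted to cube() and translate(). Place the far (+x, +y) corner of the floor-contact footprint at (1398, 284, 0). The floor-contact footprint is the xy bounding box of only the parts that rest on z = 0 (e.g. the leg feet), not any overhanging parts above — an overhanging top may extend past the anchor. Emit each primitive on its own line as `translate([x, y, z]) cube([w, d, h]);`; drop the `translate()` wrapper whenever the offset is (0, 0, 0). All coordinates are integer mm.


translate([478, 100, 0]) cube([99, 184, 2192]);
translate([1299, 100, 0]) cube([99, 184, 2192]);
translate([478, 100, 2192]) cube([920, 184, 119]);


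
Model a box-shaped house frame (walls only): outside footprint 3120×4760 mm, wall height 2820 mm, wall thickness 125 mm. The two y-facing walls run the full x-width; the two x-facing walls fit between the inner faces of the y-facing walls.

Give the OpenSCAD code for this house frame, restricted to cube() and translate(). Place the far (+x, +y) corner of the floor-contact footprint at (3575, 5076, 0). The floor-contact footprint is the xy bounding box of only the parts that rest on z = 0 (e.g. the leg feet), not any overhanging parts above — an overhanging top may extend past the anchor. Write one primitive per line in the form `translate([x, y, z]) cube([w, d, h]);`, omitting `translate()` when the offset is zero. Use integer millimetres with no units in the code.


translate([455, 316, 0]) cube([3120, 125, 2820]);
translate([455, 4951, 0]) cube([3120, 125, 2820]);
translate([455, 441, 0]) cube([125, 4510, 2820]);
translate([3450, 441, 0]) cube([125, 4510, 2820]);


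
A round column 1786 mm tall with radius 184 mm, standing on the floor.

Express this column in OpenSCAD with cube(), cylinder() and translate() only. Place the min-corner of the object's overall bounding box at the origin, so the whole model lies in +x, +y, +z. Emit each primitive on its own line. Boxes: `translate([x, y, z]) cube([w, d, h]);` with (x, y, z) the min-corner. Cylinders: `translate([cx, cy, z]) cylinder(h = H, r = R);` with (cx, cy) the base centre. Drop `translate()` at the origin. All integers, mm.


translate([184, 184, 0]) cylinder(h = 1786, r = 184);


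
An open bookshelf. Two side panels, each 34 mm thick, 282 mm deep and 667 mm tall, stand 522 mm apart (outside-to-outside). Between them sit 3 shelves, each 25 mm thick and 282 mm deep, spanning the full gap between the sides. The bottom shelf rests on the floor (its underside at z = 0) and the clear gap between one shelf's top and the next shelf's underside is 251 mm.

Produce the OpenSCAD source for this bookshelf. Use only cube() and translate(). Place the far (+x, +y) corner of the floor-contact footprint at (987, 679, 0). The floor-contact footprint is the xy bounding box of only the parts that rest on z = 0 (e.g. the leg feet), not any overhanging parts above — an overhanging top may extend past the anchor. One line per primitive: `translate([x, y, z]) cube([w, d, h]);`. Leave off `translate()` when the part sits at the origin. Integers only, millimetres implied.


translate([465, 397, 0]) cube([34, 282, 667]);
translate([953, 397, 0]) cube([34, 282, 667]);
translate([499, 397, 0]) cube([454, 282, 25]);
translate([499, 397, 276]) cube([454, 282, 25]);
translate([499, 397, 552]) cube([454, 282, 25]);


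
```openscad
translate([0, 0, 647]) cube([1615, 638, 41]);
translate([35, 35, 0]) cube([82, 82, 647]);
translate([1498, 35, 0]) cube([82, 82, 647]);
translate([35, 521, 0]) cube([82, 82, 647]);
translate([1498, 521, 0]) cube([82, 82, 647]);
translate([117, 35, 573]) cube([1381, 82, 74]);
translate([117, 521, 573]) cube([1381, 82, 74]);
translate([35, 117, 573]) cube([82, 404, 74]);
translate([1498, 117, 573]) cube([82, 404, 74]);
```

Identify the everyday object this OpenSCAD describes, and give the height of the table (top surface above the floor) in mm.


A table. The table height is 688 mm.

A 1615×638×41 slab sits at z = 647 on four 82 mm square posts — a table. The top surface is at 647 + 41 = 688 mm.


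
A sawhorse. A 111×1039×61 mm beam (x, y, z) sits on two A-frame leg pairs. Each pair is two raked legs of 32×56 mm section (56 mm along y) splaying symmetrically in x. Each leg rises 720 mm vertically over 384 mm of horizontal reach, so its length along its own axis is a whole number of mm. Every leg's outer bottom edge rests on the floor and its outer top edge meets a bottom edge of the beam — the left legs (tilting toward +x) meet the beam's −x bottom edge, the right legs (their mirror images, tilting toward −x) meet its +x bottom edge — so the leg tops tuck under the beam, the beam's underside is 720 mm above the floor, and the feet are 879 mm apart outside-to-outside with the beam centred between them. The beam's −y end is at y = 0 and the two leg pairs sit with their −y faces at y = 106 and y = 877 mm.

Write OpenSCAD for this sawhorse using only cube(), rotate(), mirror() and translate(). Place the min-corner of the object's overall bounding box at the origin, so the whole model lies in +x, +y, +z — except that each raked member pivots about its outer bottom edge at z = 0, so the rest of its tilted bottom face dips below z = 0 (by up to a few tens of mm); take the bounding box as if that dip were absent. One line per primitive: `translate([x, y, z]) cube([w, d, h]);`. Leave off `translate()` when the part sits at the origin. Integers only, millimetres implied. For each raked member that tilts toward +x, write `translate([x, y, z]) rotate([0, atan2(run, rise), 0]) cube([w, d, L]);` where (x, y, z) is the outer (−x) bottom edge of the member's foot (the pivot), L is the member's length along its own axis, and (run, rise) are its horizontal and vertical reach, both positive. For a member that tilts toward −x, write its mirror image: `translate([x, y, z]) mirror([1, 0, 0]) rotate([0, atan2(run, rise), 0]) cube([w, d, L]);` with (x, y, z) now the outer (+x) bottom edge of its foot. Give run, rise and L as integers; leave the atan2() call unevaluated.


translate([384, 0, 720]) cube([111, 1039, 61]);
translate([0, 106, 0]) rotate([0, atan2(384, 720), 0]) cube([32, 56, 816]);
translate([879, 106, 0]) mirror([1, 0, 0]) rotate([0, atan2(384, 720), 0]) cube([32, 56, 816]);
translate([0, 877, 0]) rotate([0, atan2(384, 720), 0]) cube([32, 56, 816]);
translate([879, 877, 0]) mirror([1, 0, 0]) rotate([0, atan2(384, 720), 0]) cube([32, 56, 816]);


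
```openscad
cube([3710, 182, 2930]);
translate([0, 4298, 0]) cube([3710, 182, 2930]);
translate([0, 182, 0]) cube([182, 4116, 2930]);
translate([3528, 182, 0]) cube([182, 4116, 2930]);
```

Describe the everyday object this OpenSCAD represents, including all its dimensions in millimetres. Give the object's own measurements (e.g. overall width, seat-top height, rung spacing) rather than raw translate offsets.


The wall frame of a small rectangular building: four walls, each 2930 mm tall and 182 mm thick, enclosing a footprint 3710 mm (x) by 4480 mm (y) outside-to-outside, with no floor or roof. The front and back walls (the −y and +y sides) span the full width; the two side walls fit between them.


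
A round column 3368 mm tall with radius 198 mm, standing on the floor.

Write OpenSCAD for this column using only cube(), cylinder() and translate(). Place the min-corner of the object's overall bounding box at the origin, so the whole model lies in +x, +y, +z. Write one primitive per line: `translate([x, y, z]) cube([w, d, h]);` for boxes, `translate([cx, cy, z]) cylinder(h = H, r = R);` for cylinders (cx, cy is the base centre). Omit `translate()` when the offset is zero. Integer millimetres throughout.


translate([198, 198, 0]) cylinder(h = 3368, r = 198);


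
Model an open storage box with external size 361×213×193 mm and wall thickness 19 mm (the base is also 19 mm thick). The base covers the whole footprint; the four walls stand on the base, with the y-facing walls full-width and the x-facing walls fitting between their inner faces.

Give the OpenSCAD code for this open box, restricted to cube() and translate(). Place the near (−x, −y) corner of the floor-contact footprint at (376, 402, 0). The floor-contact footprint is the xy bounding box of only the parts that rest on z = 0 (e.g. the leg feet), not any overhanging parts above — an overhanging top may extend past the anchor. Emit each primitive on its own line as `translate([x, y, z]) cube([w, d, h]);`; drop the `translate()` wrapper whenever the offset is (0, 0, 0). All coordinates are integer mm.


translate([376, 402, 0]) cube([361, 213, 19]);
translate([376, 402, 19]) cube([361, 19, 174]);
translate([376, 596, 19]) cube([361, 19, 174]);
translate([376, 421, 19]) cube([19, 175, 174]);
translate([718, 421, 19]) cube([19, 175, 174]);


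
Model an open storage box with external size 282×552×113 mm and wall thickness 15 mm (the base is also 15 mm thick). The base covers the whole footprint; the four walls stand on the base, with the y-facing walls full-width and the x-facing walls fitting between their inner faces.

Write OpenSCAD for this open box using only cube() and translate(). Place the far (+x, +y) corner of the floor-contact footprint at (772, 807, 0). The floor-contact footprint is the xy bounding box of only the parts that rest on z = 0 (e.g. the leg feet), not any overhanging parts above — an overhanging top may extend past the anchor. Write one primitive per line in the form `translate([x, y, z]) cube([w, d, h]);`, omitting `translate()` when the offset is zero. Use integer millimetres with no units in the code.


translate([490, 255, 0]) cube([282, 552, 15]);
translate([490, 255, 15]) cube([282, 15, 98]);
translate([490, 792, 15]) cube([282, 15, 98]);
translate([490, 270, 15]) cube([15, 522, 98]);
translate([757, 270, 15]) cube([15, 522, 98]);


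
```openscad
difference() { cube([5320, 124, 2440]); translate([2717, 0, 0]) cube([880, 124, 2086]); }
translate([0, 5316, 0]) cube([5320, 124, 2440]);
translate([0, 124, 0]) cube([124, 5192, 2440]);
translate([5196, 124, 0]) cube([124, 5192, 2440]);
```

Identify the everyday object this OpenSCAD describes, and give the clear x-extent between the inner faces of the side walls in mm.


A single room. The interior width is 5072 mm.

Four walls enclosing a rectangle with a door in the front wall — a room. Outside width 5320 minus two 124 mm walls gives 5072 mm.


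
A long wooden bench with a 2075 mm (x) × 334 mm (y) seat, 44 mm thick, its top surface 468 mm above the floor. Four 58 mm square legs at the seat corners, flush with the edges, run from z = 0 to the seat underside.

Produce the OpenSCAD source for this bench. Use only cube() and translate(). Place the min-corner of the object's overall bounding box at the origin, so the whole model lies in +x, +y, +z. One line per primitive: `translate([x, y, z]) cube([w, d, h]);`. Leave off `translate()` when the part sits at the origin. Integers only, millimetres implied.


translate([0, 0, 424]) cube([2075, 334, 44]);
cube([58, 58, 424]);
translate([0, 276, 0]) cube([58, 58, 424]);
translate([2017, 0, 0]) cube([58, 58, 424]);
translate([2017, 276, 0]) cube([58, 58, 424]);


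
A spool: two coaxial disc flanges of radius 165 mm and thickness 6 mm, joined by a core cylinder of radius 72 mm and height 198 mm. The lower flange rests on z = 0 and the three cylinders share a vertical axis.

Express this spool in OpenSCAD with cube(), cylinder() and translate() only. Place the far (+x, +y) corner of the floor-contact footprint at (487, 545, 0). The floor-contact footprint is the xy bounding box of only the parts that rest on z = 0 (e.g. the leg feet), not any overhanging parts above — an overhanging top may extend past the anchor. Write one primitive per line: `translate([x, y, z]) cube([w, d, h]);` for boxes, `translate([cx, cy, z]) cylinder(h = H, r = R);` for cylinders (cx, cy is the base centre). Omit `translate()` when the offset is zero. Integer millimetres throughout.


translate([322, 380, 0]) cylinder(h = 6, r = 165);
translate([322, 380, 6]) cylinder(h = 198, r = 72);
translate([322, 380, 204]) cylinder(h = 6, r = 165);


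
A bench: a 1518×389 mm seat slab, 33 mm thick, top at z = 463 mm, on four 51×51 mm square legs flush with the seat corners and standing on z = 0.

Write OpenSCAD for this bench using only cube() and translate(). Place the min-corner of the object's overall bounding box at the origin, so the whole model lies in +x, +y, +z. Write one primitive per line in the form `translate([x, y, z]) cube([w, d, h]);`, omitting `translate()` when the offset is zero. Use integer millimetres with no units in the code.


translate([0, 0, 430]) cube([1518, 389, 33]);
cube([51, 51, 430]);
translate([0, 338, 0]) cube([51, 51, 430]);
translate([1467, 0, 0]) cube([51, 51, 430]);
translate([1467, 338, 0]) cube([51, 51, 430]);


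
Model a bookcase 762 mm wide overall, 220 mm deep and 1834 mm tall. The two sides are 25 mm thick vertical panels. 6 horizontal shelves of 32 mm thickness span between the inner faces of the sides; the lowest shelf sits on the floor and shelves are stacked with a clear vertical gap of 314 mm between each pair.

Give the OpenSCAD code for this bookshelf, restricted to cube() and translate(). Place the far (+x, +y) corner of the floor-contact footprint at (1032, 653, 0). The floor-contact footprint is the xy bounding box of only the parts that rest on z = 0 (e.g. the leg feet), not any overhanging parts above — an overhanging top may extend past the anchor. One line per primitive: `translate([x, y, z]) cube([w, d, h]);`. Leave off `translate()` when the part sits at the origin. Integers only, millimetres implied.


translate([270, 433, 0]) cube([25, 220, 1834]);
translate([1007, 433, 0]) cube([25, 220, 1834]);
translate([295, 433, 0]) cube([712, 220, 32]);
translate([295, 433, 346]) cube([712, 220, 32]);
translate([295, 433, 692]) cube([712, 220, 32]);
translate([295, 433, 1038]) cube([712, 220, 32]);
translate([295, 433, 1384]) cube([712, 220, 32]);
translate([295, 433, 1730]) cube([712, 220, 32]);


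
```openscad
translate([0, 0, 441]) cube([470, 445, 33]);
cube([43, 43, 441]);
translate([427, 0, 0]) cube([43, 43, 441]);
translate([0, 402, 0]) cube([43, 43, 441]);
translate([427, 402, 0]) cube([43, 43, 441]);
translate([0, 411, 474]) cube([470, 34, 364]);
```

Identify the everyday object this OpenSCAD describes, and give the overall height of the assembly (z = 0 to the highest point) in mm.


A chair. The overall height is 838 mm.

A slab on four corner posts with a tall panel at the back — a chair. The seat slab sits at z = 441 with thickness 33, and the 364 mm backrest starts at the seat top, so the overall height is 441 + 33 + 364 = 838 mm.


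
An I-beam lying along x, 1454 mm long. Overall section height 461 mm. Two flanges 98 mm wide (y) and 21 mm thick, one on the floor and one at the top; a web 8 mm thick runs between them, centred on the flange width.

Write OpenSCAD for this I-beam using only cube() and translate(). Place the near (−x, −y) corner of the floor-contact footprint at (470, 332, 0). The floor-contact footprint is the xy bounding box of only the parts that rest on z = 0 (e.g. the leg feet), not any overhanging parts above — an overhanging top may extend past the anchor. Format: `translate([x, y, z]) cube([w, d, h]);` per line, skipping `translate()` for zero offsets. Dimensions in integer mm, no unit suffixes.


translate([470, 332, 0]) cube([1454, 98, 21]);
translate([470, 377, 21]) cube([1454, 8, 419]);
translate([470, 332, 440]) cube([1454, 98, 21]);


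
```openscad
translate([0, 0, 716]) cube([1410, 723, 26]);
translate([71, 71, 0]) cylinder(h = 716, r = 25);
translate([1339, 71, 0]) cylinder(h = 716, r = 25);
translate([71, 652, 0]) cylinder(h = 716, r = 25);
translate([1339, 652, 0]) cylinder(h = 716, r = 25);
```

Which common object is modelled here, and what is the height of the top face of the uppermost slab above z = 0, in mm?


A table. The table height is 742 mm.

A 1410×723×26 slab sits at z = 716 on four Ø50 mm round legs — a table. The top surface is at 716 + 26 = 742 mm.


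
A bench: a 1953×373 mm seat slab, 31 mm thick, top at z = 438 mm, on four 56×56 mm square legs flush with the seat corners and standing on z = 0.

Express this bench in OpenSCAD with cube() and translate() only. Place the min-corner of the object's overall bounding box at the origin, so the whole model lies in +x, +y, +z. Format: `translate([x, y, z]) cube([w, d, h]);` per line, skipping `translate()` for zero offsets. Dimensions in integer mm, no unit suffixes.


translate([0, 0, 407]) cube([1953, 373, 31]);
cube([56, 56, 407]);
translate([0, 317, 0]) cube([56, 56, 407]);
translate([1897, 0, 0]) cube([56, 56, 407]);
translate([1897, 317, 0]) cube([56, 56, 407]);


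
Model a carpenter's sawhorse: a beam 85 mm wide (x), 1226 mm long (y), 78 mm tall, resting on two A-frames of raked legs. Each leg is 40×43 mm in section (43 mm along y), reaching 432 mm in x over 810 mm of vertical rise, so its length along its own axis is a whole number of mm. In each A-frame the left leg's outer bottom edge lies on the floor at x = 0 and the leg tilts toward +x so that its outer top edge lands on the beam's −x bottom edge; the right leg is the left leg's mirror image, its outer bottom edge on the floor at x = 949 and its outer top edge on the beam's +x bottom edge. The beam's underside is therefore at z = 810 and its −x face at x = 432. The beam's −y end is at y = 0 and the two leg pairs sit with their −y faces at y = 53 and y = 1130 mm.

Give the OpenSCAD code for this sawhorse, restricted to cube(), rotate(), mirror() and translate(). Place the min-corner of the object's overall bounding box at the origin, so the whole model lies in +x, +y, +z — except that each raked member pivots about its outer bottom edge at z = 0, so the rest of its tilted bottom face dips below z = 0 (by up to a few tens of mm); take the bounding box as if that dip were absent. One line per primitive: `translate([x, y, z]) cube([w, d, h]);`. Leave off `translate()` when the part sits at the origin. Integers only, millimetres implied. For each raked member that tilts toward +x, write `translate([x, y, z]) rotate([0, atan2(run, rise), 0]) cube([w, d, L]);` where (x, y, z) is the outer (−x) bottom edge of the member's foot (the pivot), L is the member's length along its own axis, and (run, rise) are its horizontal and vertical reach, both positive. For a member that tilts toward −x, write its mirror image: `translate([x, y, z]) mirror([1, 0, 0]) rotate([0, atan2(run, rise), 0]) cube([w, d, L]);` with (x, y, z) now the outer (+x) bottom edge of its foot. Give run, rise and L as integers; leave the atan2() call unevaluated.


translate([432, 0, 810]) cube([85, 1226, 78]);
translate([0, 53, 0]) rotate([0, atan2(432, 810), 0]) cube([40, 43, 918]);
translate([949, 53, 0]) mirror([1, 0, 0]) rotate([0, atan2(432, 810), 0]) cube([40, 43, 918]);
translate([0, 1130, 0]) rotate([0, atan2(432, 810), 0]) cube([40, 43, 918]);
translate([949, 1130, 0]) mirror([1, 0, 0]) rotate([0, atan2(432, 810), 0]) cube([40, 43, 918]);


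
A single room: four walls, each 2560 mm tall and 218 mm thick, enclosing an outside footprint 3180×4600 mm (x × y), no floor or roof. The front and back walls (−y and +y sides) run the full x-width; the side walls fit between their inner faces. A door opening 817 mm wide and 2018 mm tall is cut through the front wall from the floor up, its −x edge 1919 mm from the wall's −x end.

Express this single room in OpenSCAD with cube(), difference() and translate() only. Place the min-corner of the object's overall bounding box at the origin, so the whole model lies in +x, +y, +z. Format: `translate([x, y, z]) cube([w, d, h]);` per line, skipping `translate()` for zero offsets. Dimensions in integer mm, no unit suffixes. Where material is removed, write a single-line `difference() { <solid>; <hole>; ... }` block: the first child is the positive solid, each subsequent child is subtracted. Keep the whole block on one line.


difference() { cube([3180, 218, 2560]); translate([1919, 0, 0]) cube([817, 218, 2018]); }
translate([0, 4382, 0]) cube([3180, 218, 2560]);
translate([0, 218, 0]) cube([218, 4164, 2560]);
translate([2962, 218, 0]) cube([218, 4164, 2560]);


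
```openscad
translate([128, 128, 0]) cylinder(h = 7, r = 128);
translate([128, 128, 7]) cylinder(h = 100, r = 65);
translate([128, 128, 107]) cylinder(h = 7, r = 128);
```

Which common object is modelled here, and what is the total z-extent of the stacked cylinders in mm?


A spool. The overall height is 114 mm.

Three coaxial cylinders, large–small–large — a spool. Two 7 mm flanges and a 100 mm core give 7 + 100 + 7 = 114 mm.


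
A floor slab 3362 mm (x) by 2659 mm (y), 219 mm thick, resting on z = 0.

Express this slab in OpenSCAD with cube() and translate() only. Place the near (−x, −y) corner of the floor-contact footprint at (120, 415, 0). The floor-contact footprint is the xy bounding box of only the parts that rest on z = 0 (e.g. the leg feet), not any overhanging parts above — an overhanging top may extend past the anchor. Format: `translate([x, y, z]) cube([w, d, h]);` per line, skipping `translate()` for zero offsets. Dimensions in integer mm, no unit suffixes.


translate([120, 415, 0]) cube([3362, 2659, 219]);


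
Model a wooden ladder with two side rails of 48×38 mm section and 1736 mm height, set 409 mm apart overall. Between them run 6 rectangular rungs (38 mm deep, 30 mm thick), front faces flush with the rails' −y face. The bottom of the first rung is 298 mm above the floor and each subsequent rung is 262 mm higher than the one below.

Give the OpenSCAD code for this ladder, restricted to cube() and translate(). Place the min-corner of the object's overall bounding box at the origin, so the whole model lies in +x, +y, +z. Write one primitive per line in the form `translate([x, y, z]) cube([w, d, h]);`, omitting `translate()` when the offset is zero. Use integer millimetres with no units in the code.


// rung span = 409 - 2*48 = 313
// rung[k] z = 298 + k*262
cube([48, 38, 1736]);
translate([361, 0, 0]) cube([48, 38, 1736]);
translate([48, 0, 298]) cube([313, 38, 30]);
translate([48, 0, 560]) cube([313, 38, 30]);
translate([48, 0, 822]) cube([313, 38, 30]);
translate([48, 0, 1084]) cube([313, 38, 30]);
translate([48, 0, 1346]) cube([313, 38, 30]);
translate([48, 0, 1608]) cube([313, 38, 30]);


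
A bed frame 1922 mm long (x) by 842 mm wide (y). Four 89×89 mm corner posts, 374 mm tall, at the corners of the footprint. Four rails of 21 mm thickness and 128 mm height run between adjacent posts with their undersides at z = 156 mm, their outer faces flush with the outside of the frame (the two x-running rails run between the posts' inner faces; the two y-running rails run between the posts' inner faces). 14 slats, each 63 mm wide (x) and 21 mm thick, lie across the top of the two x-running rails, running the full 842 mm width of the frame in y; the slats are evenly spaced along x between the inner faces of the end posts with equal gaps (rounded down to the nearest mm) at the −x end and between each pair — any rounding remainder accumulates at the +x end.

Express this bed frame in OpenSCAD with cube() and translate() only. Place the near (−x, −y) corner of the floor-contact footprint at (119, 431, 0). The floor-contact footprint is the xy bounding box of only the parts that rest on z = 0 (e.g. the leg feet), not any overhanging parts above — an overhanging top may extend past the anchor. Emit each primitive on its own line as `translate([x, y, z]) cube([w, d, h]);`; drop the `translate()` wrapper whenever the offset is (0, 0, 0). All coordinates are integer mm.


translate([119, 431, 0]) cube([89, 89, 374]);
translate([119, 1184, 0]) cube([89, 89, 374]);
translate([1952, 431, 0]) cube([89, 89, 374]);
translate([1952, 1184, 0]) cube([89, 89, 374]);
translate([208, 431, 156]) cube([1744, 21, 128]);
translate([208, 1252, 156]) cube([1744, 21, 128]);
translate([119, 520, 156]) cube([21, 664, 128]);
translate([2020, 520, 156]) cube([21, 664, 128]);
translate([265, 431, 284]) cube([63, 842, 21]);
translate([385, 431, 284]) cube([63, 842, 21]);
translate([505, 431, 284]) cube([63, 842, 21]);
translate([625, 431, 284]) cube([63, 842, 21]);
translate([745, 431, 284]) cube([63, 842, 21]);
translate([865, 431, 284]) cube([63, 842, 21]);
translate([985, 431, 284]) cube([63, 842, 21]);
translate([1105, 431, 284]) cube([63, 842, 21]);
translate([1225, 431, 284]) cube([63, 842, 21]);
translate([1345, 431, 284]) cube([63, 842, 21]);
translate([1465, 431, 284]) cube([63, 842, 21]);
translate([1585, 431, 284]) cube([63, 842, 21]);
translate([1705, 431, 284]) cube([63, 842, 21]);
translate([1825, 431, 284]) cube([63, 842, 21]);


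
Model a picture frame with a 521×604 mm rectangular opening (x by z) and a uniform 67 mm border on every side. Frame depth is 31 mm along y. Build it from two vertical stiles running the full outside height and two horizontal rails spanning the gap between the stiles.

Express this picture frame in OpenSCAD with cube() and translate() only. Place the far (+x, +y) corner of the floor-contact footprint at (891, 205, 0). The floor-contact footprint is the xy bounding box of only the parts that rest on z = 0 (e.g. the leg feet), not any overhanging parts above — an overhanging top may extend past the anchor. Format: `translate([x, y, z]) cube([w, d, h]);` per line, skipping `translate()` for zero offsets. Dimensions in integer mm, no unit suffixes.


translate([236, 174, 0]) cube([67, 31, 738]);
translate([824, 174, 0]) cube([67, 31, 738]);
translate([303, 174, 0]) cube([521, 31, 67]);
translate([303, 174, 671]) cube([521, 31, 67]);


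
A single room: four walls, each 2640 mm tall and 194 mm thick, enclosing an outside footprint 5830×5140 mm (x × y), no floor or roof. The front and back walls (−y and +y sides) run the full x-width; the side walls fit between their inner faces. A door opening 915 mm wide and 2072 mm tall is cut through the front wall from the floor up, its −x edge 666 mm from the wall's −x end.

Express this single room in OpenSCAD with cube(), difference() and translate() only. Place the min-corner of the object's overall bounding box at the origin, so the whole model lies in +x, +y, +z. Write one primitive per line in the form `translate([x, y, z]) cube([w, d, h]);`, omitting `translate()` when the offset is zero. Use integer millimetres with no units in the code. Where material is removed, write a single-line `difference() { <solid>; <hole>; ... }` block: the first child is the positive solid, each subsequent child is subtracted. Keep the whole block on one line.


difference() { cube([5830, 194, 2640]); translate([666, 0, 0]) cube([915, 194, 2072]); }
translate([0, 4946, 0]) cube([5830, 194, 2640]);
translate([0, 194, 0]) cube([194, 4752, 2640]);
translate([5636, 194, 0]) cube([194, 4752, 2640]);


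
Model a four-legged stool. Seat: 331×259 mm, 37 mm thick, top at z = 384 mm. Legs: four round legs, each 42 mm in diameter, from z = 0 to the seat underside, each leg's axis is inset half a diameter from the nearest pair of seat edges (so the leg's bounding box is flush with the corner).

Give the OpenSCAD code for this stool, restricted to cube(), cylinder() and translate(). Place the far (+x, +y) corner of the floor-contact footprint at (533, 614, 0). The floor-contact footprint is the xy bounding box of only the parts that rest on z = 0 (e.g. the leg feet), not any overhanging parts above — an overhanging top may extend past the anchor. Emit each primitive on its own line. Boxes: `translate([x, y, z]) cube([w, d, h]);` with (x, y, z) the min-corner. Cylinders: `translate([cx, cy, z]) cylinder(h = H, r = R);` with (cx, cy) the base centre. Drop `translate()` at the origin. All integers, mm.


// leg_h = 384 - 37 = 347
translate([202, 355, 347]) cube([331, 259, 37]);
translate([223, 376, 0]) cylinder(h = 347, r = 21);
translate([512, 376, 0]) cylinder(h = 347, r = 21);
translate([223, 593, 0]) cylinder(h = 347, r = 21);
translate([512, 593, 0]) cylinder(h = 347, r = 21);
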